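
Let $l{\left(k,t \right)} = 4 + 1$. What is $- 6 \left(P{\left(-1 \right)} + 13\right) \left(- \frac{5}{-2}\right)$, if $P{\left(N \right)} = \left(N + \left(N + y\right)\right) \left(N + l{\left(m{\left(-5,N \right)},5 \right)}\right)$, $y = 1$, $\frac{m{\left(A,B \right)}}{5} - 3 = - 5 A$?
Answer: $-135$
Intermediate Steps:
$m{\left(A,B \right)} = 15 - 25 A$ ($m{\left(A,B \right)} = 15 + 5 \left(- 5 A\right) = 15 - 25 A$)
$l{\left(k,t \right)} = 5$
$P{\left(N \right)} = \left(1 + 2 N\right) \left(5 + N\right)$ ($P{\left(N \right)} = \left(N + \left(N + 1\right)\right) \left(N + 5\right) = \left(N + \left(1 + N\right)\right) \left(5 + N\right) = \left(1 + 2 N\right) \left(5 + N\right)$)
$- 6 \left(P{\left(-1 \right)} + 13\right) \left(- \frac{5}{-2}\right) = - 6 \left(\left(5 + 2 \left(-1\right)^{2} + 11 \left(-1\right)\right) + 13\right) \left(- \frac{5}{-2}\right) = - 6 \left(\left(5 + 2 \cdot 1 - 11\right) + 13\right) \left(\left(-5\right) \left(- \frac{1}{2}\right)\right) = - 6 \left(\left(5 + 2 - 11\right) + 13\right) \frac{5}{2} = - 6 \left(-4 + 13\right) \frac{5}{2} = \left(-6\right) 9 \cdot \frac{5}{2} = \left(-54\right) \frac{5}{2} = -135$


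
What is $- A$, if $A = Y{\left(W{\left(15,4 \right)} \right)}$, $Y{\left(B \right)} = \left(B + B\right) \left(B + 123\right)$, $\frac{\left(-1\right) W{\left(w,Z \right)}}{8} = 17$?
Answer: $-3536$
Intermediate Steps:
$W{\left(w,Z \right)} = -136$ ($W{\left(w,Z \right)} = \left(-8\right) 17 = -136$)
$Y{\left(B \right)} = 2 B \left(123 + B\right)$
$A = 3536$ ($A = 2 \left(-136\right) \left(123 - 136\right) = 2 \left(-136\right) \left(-13\right) = 3536$)
$- A = \left(-1\right) 3536 = -3536$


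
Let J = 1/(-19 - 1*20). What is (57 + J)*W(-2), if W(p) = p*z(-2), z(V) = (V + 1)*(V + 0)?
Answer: -8888/39 ≈ -227.90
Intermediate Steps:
z(V) = V*(1 + V) (z(V) = (1 + V)*V = V*(1 + V))
W(p) = 2*p (W(p) = p*(-2*(1 - 2)) = p*(-2*(-1)) = p*2 = 2*p)
J = -1/39 (J = 1/(-19 - 20) = 1/(-39) = -1/39 ≈ -0.025641)
(57 + J)*W(-2) = (57 - 1/39)*(2*(-2)) = (2222/39)*(-4) = -8888/39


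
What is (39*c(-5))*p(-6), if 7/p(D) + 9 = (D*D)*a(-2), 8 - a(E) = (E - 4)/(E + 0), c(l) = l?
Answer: -455/57 ≈ -7.9825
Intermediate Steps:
a(E) = 8 - (-4 + E)/E (a(E) = 8 - (E - 4)/(E + 0) = 8 - (-4 + E)/E)
p(D) = 7/(-9 + 5*D²) (p(D) = 7/(-9 + (D*D)*(7 + 4/(-2))) = 7/(-9 + D²*(7 + 4*(-½))) = 7/(-9 + D²*(7 - 2)) = 7/(-9 + D²*5) = 7/(-9 + 5*D²))
(39*c(-5))*p(-6) = (39*(-5))*(7/(-9 + 5*(-6)²)) = -1365/(-9 + 5*36) = -1365/(-9 + 180) = -1365/171 = -195*7/171 = -455/57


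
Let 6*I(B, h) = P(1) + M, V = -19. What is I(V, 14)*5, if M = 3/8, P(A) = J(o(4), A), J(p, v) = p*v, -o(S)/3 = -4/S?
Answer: 45/16 ≈ 2.8125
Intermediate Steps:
o(S) = 12/S (o(S) = -(-12)/S = 12/S)
P(A) = 3*A (P(A) = (12/4)*A = (12*(¼))*A = 3*A)
M = 3/8 (M = 3*(⅛) = 3/8 ≈ 0.37500)
I(B, h) = 9/16 (I(B, h) = (3*1 + 3/8)/6 = (3 + 3/8)/6 = (⅙)*(27/8) = 9/16)
I(V, 14)*5 = (9/16)*5 = 45/16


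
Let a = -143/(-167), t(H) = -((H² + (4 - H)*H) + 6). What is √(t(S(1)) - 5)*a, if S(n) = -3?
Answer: 143/167 ≈ 0.85629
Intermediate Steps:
t(H) = -6 - H² - H*(4 - H) (t(H) = -((H² + H*(4 - H)) + 6) = -(6 + H² + H*(4 - H)) = -6 - H² - H*(4 - H))
a = 143/167 (a = -143*(-1/167) = 143/167 ≈ 0.85629)
√(t(S(1)) - 5)*a = √((-6 - 4*(-3)) - 5)*(143/167) = √((-6 + 12) - 5)*(143/167) = √(6 - 5)*(143/167) = √1*(143/167) = 1*(143/167) = 143/167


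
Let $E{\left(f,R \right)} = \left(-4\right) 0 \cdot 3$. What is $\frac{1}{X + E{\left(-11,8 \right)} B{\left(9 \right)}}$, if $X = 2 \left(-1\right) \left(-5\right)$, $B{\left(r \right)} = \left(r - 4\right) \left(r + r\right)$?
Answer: $\frac{1}{10} \approx 0.1$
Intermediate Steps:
$B{\left(r \right)} = 2 r \left(-4 + r\right)$ ($B{\left(r \right)} = \left(-4 + r\right) 2 r = 2 r \left(-4 + r\right)$)
$E{\left(f,R \right)} = 0$ ($E{\left(f,R \right)} = 0 \cdot 3 = 0$)
$X = 10$ ($X = \left(-2\right) \left(-5\right) = 10$)
$\frac{1}{X + E{\left(-11,8 \right)} B{\left(9 \right)}} = \frac{1}{10 + 0 \cdot 2 \cdot 9 \left(-4 + 9\right)} = \frac{1}{10 + 0 \cdot 2 \cdot 9 \cdot 5} = \frac{1}{10 + 0 \cdot 90} = \frac{1}{10 + 0} = \frac{1}{10}$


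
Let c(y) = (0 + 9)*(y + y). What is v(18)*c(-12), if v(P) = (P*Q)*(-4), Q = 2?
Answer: 31104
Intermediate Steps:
v(P) = -8*P (v(P) = (P*2)*(-4) = (2*P)*(-4) = -8*P)
c(y) = 18*y (c(y) = 9*(2*y) = 18*y)
v(18)*c(-12) = (-8*18)*(18*(-12)) = -144*(-216) = 31104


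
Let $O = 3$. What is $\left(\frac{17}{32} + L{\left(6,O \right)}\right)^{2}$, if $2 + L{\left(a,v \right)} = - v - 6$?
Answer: $\frac{112225}{1024} \approx 109.59$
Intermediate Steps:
$L{\left(a,v \right)} = -8 - v$ ($L{\left(a,v \right)} = -2 - \left(6 + v\right) = -8 - v$)
$\left(\frac{17}{32} + L{\left(6,O \right)}\right)^{2} = \left(\frac{17}{32} - 11\right)^{2} = \left(- \frac{335}{32}\right)^{2} = \frac{112225}{1024}$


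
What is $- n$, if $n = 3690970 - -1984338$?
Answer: $-5675308$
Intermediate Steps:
$n = 5675308$ ($n = 3690970 + 1984338 = 5675308$)
$- n = \left(-1\right) 5675308 = -5675308$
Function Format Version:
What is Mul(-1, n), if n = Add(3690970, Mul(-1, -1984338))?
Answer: -5675308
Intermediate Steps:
n = 5675308 (n = Add(3690970, 1984338) = 5675308)
Mul(-1, n) = Mul(-1, 5675308) = -5675308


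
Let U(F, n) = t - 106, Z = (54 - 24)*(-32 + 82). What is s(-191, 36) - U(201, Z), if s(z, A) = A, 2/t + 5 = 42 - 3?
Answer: 2413/17 ≈ 141.94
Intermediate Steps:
t = 1/17 (t = 2/(-5 + (42 - 3)) = 2/(-5 + 39) = 2/34 = 2*(1/34) = 1/17 ≈ 0.058824)
Z = 1500 (Z = 30*50 = 1500)
U(F, n) = -1801/17 (U(F, n) = 1/17 - 106 = -1801/17)
s(-191, 36) - U(201, Z) = 36 - 1*(-1801/17) = 36 + 1801/17 = 2413/17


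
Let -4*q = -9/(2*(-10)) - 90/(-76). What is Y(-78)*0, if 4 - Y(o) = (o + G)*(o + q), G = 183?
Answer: 0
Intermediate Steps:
q = -621/1520 (q = -(-9/(2*(-10)) - 90/(-76))/4 = -(-9/(-20) - 90*(-1/76))/4 = -(-9*(-1/20) + 45/38)/4 = -(9/20 + 45/38)/4 = -¼*621/380 = -621/1520 ≈ -0.40855)
Y(o) = 4 - (183 + o)*(-621/1520 + o) (Y(o) = 4 - (o + 183)*(o - 621/1520) = 4 - (183 + o)*(-621/1520 + o))
Y(-78)*0 = (119723/1520 - 1*(-78)² - 277539/1520*(-78))*0 = (119723/1520 - 1*6084 + 10824021/760)*0 = (119723/1520 - 6084 + 10824021/760)*0 = (2504017/304)*0 = 0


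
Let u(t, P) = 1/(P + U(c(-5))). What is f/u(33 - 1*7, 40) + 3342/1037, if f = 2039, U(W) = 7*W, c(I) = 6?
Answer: 173387668/1037 ≈ 1.6720e+5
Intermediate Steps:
u(t, P) = 1/(42 + P) (u(t, P) = 1/(P + 7*6) = 1/(P + 42) = 1/(42 + P))
f/u(33 - 1*7, 40) + 3342/1037 = 2039/(1/(42 + 40)) + 3342/1037 = 2039/(1/82) + 3342*(1/1037) = 2039/(1/82) + 3342/1037 = 2039*82 + 3342/1037 = 167198 + 3342/1037 = 173387668/1037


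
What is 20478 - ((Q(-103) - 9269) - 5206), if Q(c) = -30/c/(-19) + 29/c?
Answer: 68403602/1957 ≈ 34953.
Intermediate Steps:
Q(c) = 581/(19*c) (Q(c) = -30/c*(-1/19) + 29/c = 30/(19*c) + 29/c = 581/(19*c))
20478 - ((Q(-103) - 9269) - 5206) = 20478 - (((581/19)/(-103) - 9269) - 5206) = 20478 - (((581/19)*(-1/103) - 9269) - 5206) = 20478 - ((-581/1957 - 9269) - 5206) = 20478 - (-18140014/1957 - 5206) = 20478 - 1*(-28328156/1957) = 20478 + 28328156/1957 = 68403602/1957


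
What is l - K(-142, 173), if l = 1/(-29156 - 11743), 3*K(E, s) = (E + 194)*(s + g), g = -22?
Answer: -107046317/40899 ≈ -2617.3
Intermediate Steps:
K(E, s) = (-22 + s)*(194 + E)/3 (K(E, s) = ((E + 194)*(s - 22))/3 = ((194 + E)*(-22 + s))/3 = ((-22 + s)*(194 + E))/3 = (-22 + s)*(194 + E)/3)
l = -1/40899 (l = 1/(-40899) = -1/40899 ≈ -2.4450e-5)
l - K(-142, 173) = -1/40899 - (-4268/3 - 22/3*(-142) + (194/3)*173 + (⅓)*(-142)*173) = -1/40899 - (-4268/3 + 3124/3 + 33562/3 - 24566/3) = -1/40899 - 1*7852/3 = -1/40899 - 7852/3 = -107046317/40899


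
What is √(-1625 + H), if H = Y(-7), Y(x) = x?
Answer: 4*I*√102 ≈ 40.398*I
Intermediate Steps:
H = -7
√(-1625 + H) = √(-1625 - 7) = √(-1632) = 4*I*√102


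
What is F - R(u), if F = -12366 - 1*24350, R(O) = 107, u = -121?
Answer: -36823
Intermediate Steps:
F = -36716 (F = -12366 - 24350 = -36716)
F - R(u) = -36716 - 1*107 = -36716 - 107 = -36823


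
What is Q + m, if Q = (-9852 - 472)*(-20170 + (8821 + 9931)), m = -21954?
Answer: 14617478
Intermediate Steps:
Q = 14639432 (Q = -10324*(-20170 + 18752) = -10324*(-1418) = 14639432)
Q + m = 14639432 - 21954 = 14617478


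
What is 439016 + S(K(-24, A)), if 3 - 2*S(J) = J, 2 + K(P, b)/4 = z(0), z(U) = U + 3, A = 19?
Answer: 878031/2 ≈ 4.3902e+5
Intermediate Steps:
z(U) = 3 + U
K(P, b) = 4 (K(P, b) = -8 + 4*(3 + 0) = -8 + 4*3 = -8 + 12 = 4)
S(J) = 3/2 - J/2
439016 + S(K(-24, A)) = 439016 + (3/2 - ½*4) = 439016 + (3/2 - 2) = 439016 - ½ = 878031/2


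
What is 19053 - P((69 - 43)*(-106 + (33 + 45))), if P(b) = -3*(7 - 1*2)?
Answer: 19068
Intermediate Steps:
P(b) = -15 (P(b) = -3*(7 - 2) = -3*5 = -15)
19053 - P((69 - 43)*(-106 + (33 + 45))) = 19053 - 1*(-15) = 19053 + 15 = 19068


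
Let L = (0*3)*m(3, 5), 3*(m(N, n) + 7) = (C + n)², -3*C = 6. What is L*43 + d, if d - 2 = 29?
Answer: 31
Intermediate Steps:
d = 31 (d = 2 + 29 = 31)
C = -2 (C = -⅓*6 = -2)
m(N, n) = -7 + (-2 + n)²/3
L = 0 (L = (0*3)*(-7 + (-2 + 5)²/3) = 0*(-7 + (⅓)*3²) = 0*(-7 + (⅓)*9) = 0*(-7 + 3) = 0*(-4) = 0)
L*43 + d = 0*43 + 31 = 0 + 31 = 31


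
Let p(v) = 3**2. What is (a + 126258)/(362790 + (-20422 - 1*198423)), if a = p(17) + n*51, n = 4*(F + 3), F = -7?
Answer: 125451/143945 ≈ 0.87152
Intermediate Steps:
p(v) = 9
n = -16 (n = 4*(-7 + 3) = 4*(-4) = -16)
a = -807 (a = 9 - 16*51 = 9 - 816 = -807)
(a + 126258)/(362790 + (-20422 - 1*198423)) = (-807 + 126258)/(362790 + (-20422 - 1*198423)) = 125451/(362790 + (-20422 - 198423)) = 125451/(362790 - 218845) = 125451/143945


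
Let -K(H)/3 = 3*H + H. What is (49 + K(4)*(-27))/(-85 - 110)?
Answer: -269/39 ≈ -6.8974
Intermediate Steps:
K(H) = -12*H (K(H) = -3*(3*H + H) = -12*H)
(49 + K(4)*(-27))/(-85 - 110) = (49 - 12*4*(-27))/(-85 - 110) = (49 - 48*(-27))/(-195) = -(49 + 1296)/195 = -1/195*1345 = -269/39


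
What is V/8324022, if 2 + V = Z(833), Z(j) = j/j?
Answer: -1/8324022 ≈ -1.2013e-7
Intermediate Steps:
Z(j) = 1
V = -1 (V = -2 + 1 = -1)
V/8324022 = -1/8324022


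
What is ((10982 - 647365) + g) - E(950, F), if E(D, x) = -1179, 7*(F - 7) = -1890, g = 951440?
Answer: 316236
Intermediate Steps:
F = -263 (F = 7 + (1/7)*(-1890) = 7 - 270 = -263)
((10982 - 647365) + g) - E(950, F) = ((10982 - 647365) + 951440) - 1*(-1179) = (-636383 + 951440) + 1179 = 315057 + 1179 = 316236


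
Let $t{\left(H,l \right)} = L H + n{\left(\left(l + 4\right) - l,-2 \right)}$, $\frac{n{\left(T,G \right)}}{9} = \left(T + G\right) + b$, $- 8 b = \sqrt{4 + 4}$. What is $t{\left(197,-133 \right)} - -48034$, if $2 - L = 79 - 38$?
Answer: $40369 - \frac{9 \sqrt{2}}{4} \approx 40366.0$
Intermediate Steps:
$L = -39$ ($L = 2 - \left(79 - 38\right) = 2 - 41 = -39$)
$b = - \frac{\sqrt{2}}{4}$ ($b = - \frac{\sqrt{4 + 4}}{8} = - \frac{\sqrt{8}}{8} = - \frac{2 \sqrt{2}}{8} = - \frac{\sqrt{2}}{4} \approx -0.35355$)
$n{\left(T,G \right)} = 9 G + 9 T - \frac{9 \sqrt{2}}{4}$ ($n{\left(T,G \right)} = 9 \left(\left(T + G\right) - \frac{\sqrt{2}}{4}\right) = 9 \left(\left(G + T\right) - \frac{\sqrt{2}}{4}\right) = 9 \left(G + T - \frac{\sqrt{2}}{4}\right) = 9 G + 9 T - \frac{9 \sqrt{2}}{4}$)
$t{\left(H,l \right)} = 18 - 39 H - \frac{9 \sqrt{2}}{4}$ ($t{\left(H,l \right)} = - 39 H + \left(9 \left(-2\right) + 9 \left(\left(l + 4\right) - l\right) - \frac{9 \sqrt{2}}{4}\right) = - 39 H - \left(18 - 9 \left(\left(4 + l\right) - l\right) + \frac{9 \sqrt{2}}{4}\right) = - 39 H - \left(-18 + \frac{9 \sqrt{2}}{4}\right) = - 39 H + \left(18 - \frac{9 \sqrt{2}}{4}\right) = 18 - 39 H - \frac{9 \sqrt{2}}{4}$)
$t{\left(197,-133 \right)} - -48034 = \left(18 - 7683 - \frac{9 \sqrt{2}}{4}\right) - -48034 = \left(18 - 7683 - \frac{9 \sqrt{2}}{4}\right) + 48034 = \left(-7665 - \frac{9 \sqrt{2}}{4}\right) + 48034 = 40369 - \frac{9 \sqrt{2}}{4}$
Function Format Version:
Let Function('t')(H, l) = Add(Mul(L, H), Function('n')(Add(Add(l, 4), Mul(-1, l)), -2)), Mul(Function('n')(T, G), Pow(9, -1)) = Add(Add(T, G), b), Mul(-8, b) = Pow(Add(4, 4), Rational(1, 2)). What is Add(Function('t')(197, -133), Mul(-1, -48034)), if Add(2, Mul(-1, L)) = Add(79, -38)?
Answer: Add(40369, Mul(Rational(-9, 4), Pow(2, Rational(1, 2)))) ≈ 40366.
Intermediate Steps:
L = -39 (L = Add(2, Mul(-1, Add(79, -38))) = Add(2, Mul(-1, 41)) = Add(2, -41) = -39)
b = Mul(Rational(-1, 4), Pow(2, Rational(1, 2))) (b = Mul(Rational(-1, 8), Pow(Add(4, 4), Rational(1, 2))) = Mul(Rational(-1, 8), Pow(8, Rational(1, 2))) = Mul(Rational(-1, 8), Mul(2, Pow(2, Rational(1, 2)))) = Mul(Rational(-1, 4), Pow(2, Rational(1, 2))) ≈ -0.35355)
Function('n')(T, G) = Add(Mul(9, G), Mul(9, T), Mul(Rational(-9, 4), Pow(2, Rational(1, 2)))) (Function('n')(T, G) = Mul(9, Add(Add(T, G), Mul(Rational(-1, 4), Pow(2, Rational(1, 2))))) = Mul(9, Add(Add(G, T), Mul(Rational(-1, 4), Pow(2, Rational(1, 2))))) = Mul(9, Add(G, T, Mul(Rational(-1, 4), Pow(2, Rational(1, 2))))) = Add(Mul(9, G), Mul(9, T), Mul(Rational(-9, 4), Pow(2, Rational(1, 2)))))
Function('t')(H, l) = Add(18, Mul(-39, H), Mul(Rational(-9, 4), Pow(2, Rational(1, 2)))) (Function('t')(H, l) = Add(Mul(-39, H), Add(Mul(9, -2), Mul(9, Add(Add(l, 4), Mul(-1, l))), Mul(Rational(-9, 4), Pow(2, Rational(1, 2))))) = Add(Mul(-39, H), Add(-18, Mul(9, Add(Add(4, l), Mul(-1, l))), Mul(Rational(-9, 4), Pow(2, Rational(1, 2))))) = Add(Mul(-39, H), Add(-18, Mul(9, 4), Mul(Rational(-9, 4), Pow(2, Rational(1, 2))))) = Add(Mul(-39, H), Add(-18, 36, Mul(Rational(-9, 4), Pow(2, Rational(1, 2))))) = Add(Mul(-39, H), Add(18, Mul(Rational(-9, 4), Pow(2, Rational(1, 2))))) = Add(18, Mul(-39, H), Mul(Rational(-9, 4), Pow(2, Rational(1, 2)))))
Add(Function('t')(197, -133), Mul(-1, -48034)) = Add(Add(18, Mul(-39, 197), Mul(Rational(-9, 4), Pow(2, Rational(1, 2)))), Mul(-1, -48034)) = Add(Add(18, -7683, Mul(Rational(-9, 4), Pow(2, Rational(1, 2)))), 48034) = Add(Add(-7665, Mul(Rational(-9, 4), Pow(2, Rational(1, 2)))), 48034) = Add(40369, Mul(Rational(-9, 4), Pow(2, Rational(1, 2))))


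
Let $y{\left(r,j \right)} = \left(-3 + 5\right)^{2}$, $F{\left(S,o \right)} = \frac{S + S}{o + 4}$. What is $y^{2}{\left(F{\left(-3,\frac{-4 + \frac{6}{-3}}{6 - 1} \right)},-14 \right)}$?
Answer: $16$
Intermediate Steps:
$F{\left(S,o \right)} = \frac{2 S}{4 + o}$
$y{\left(r,j \right)} = 4$ ($y{\left(r,j \right)} = 2^{2} = 4$)
$y^{2}{\left(F{\left(-3,\frac{-4 + \frac{6}{-3}}{6 - 1} \right)},-14 \right)} = 4^{2} = 16$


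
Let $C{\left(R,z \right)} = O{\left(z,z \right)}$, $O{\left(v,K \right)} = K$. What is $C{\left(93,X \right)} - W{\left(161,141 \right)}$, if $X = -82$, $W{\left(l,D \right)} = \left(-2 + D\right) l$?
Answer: $-22461$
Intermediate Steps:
$W{\left(l,D \right)} = l \left(-2 + D\right)$
$C{\left(R,z \right)} = z$
$C{\left(93,X \right)} - W{\left(161,141 \right)} = -82 - 161 \left(-2 + 141\right) = -82 - 161 \cdot 139 = -82 - 22379 = -22461$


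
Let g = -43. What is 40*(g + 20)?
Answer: -920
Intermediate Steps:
40*(g + 20) = 40*(-43 + 20) = 40*(-23) = -920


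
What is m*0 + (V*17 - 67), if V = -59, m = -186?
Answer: -1070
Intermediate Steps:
m*0 + (V*17 - 67) = -186*0 + (-59*17 - 67) = 0 + (-1003 - 67) = 0 - 1070 = -1070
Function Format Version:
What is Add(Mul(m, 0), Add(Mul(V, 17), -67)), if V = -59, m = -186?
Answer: -1070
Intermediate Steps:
Add(Mul(m, 0), Add(Mul(V, 17), -67)) = Add(Mul(-186, 0), Add(Mul(-59, 17), -67)) = Add(0, Add(-1003, -67)) = Add(0, -1070) = -1070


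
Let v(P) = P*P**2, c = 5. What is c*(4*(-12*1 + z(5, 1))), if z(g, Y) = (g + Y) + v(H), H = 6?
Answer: 4200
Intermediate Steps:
v(P) = P**3
z(g, Y) = 216 + Y + g (z(g, Y) = (g + Y) + 6**3 = (Y + g) + 216 = 216 + Y + g)
c*(4*(-12*1 + z(5, 1))) = 5*(4*(-12*1 + (216 + 1 + 5))) = 5*(4*(-12 + 222)) = 5*(4*210) = 5*840 = 4200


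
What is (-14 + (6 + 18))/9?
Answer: 10/9 ≈ 1.1111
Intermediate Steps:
(-14 + (6 + 18))/9 = (-14 + 24)*(⅑) = 10*(⅑) = 10/9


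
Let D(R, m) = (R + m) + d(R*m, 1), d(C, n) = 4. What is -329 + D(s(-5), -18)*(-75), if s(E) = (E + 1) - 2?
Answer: 1171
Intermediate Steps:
s(E) = -1 + E (s(E) = (1 + E) - 2 = -1 + E)
D(R, m) = 4 + R + m (D(R, m) = (R + m) + 4 = 4 + R + m)
-329 + D(s(-5), -18)*(-75) = -329 + (4 + (-1 - 5) - 18)*(-75) = -329 + (4 - 6 - 18)*(-75) = -329 - 20*(-75) = -329 + 1500 = 1171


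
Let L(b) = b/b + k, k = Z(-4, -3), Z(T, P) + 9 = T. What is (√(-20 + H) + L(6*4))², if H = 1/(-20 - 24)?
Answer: (-264 + I*√9691)²/484 ≈ 123.98 - 107.39*I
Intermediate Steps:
Z(T, P) = -9 + T
k = -13 (k = -9 - 4 = -13)
L(b) = -12 (L(b) = b/b - 13 = 1 - 13 = -12)
H = -1/44 (H = 1/(-44) = -1/44 ≈ -0.022727)
(√(-20 + H) + L(6*4))² = (√(-20 - 1/44) - 12)² = (√(-881/44) - 12)² = (I*√9691/22 - 12)² = (-12 + I*√9691/22)²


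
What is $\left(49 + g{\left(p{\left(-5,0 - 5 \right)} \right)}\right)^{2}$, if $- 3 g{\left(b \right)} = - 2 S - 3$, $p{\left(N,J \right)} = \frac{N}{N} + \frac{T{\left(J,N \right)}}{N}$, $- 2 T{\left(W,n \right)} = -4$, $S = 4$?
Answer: $\frac{24964}{9} \approx 2773.8$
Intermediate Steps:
$T{\left(W,n \right)} = 2$ ($T{\left(W,n \right)} = \left(- \frac{1}{2}\right) \left(-4\right) = 2$)
$p{\left(N,J \right)} = 1 + \frac{2}{N}$ ($p{\left(N,J \right)} = \frac{N}{N} + \frac{2}{N} = 1 + \frac{2}{N}$)
$g{\left(b \right)} = \frac{11}{3}$ ($g{\left(b \right)} = - \frac{\left(-2\right) 4 - 3}{3} = - \frac{-8 - 3}{3} = \left(- \frac{1}{3}\right) \left(-11\right) = \frac{11}{3}$)
$\left(49 + g{\left(p{\left(-5,0 - 5 \right)} \right)}\right)^{2} = \left(49 + \frac{11}{3}\right)^{2} = \left(\frac{158}{3}\right)^{2} = \frac{24964}{9}$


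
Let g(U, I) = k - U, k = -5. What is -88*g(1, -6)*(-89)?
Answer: -46992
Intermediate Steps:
g(U, I) = -5 - U
-88*g(1, -6)*(-89) = -88*(-5 - 1*1)*(-89) = -88*(-5 - 1)*(-89) = -88*(-6)*(-89) = 528*(-89) = -46992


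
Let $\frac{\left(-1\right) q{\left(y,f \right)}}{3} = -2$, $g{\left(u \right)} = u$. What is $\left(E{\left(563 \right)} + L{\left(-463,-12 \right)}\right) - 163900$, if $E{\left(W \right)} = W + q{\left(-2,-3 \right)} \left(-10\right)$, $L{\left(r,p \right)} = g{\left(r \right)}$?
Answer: $-163860$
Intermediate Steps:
$L{\left(r,p \right)} = r$
$q{\left(y,f \right)} = 6$ ($q{\left(y,f \right)} = \left(-3\right) \left(-2\right) = 6$)
$E{\left(W \right)} = -60 + W$ ($E{\left(W \right)} = W + 6 \left(-10\right) = W - 60 = -60 + W$)
$\left(E{\left(563 \right)} + L{\left(-463,-12 \right)}\right) - 163900 = \left(\left(-60 + 563\right) - 463\right) - 163900 = \left(503 - 463\right) - 163900 = 40 - 163900 = -163860$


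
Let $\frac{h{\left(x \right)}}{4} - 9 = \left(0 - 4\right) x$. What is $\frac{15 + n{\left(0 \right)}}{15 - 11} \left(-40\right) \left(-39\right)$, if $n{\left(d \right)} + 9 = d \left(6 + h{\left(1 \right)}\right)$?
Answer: $2340$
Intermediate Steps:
$h{\left(x \right)} = 36 - 16 x$ ($h{\left(x \right)} = 36 + 4 \left(0 - 4\right) x = 36 + 4 \left(- 4 x\right) = 36 - 16 x$)
$n{\left(d \right)} = -9 + 26 d$ ($n{\left(d \right)} = -9 + d \left(6 + \left(36 - 16\right)\right) = -9 + d \left(6 + 20\right) = -9 + d 26 = -9 + 26 d$)
$\frac{15 + n{\left(0 \right)}}{15 - 11} \left(-40\right) \left(-39\right) = \frac{15 + \left(-9 + 26 \cdot 0\right)}{15 - 11} \left(-40\right) \left(-39\right) = \frac{15 + \left(-9 + 0\right)}{4} \left(-40\right) \left(-39\right) = \left(15 - 9\right) \frac{1}{4} \left(-40\right) \left(-39\right) = 6 \cdot \frac{1}{4} \left(-40\right) \left(-39\right) = \frac{3}{2} \left(-40\right) \left(-39\right) = \left(-60\right) \left(-39\right) = 2340$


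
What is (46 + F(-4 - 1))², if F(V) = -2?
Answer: 1936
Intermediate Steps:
(46 + F(-4 - 1))² = (46 - 2)² = 44² = 1936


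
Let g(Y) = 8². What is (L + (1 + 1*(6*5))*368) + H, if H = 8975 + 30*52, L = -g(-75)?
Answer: 21879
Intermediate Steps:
g(Y) = 64
L = -64 (L = -1*64 = -64)
H = 10535 (H = 8975 + 1560 = 10535)
(L + (1 + 1*(6*5))*368) + H = (-64 + (1 + 1*(6*5))*368) + 10535 = (-64 + (1 + 1*30)*368) + 10535 = (-64 + (1 + 30)*368) + 10535 = (-64 + 31*368) + 10535 = (-64 + 11408) + 10535 = 11344 + 10535 = 21879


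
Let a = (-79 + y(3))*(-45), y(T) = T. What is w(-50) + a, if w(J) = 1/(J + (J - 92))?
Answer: 656639/192 ≈ 3420.0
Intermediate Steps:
a = 3420 (a = (-79 + 3)*(-45) = -76*(-45) = 3420)
w(J) = 1/(-92 + 2*J) (w(J) = 1/(J + (-92 + J)) = 1/(-92 + 2*J))
w(-50) + a = 1/(2*(-46 - 50)) + 3420 = (½)/(-96) + 3420 = (½)*(-1/96) + 3420 = -1/192 + 3420 = 656639/192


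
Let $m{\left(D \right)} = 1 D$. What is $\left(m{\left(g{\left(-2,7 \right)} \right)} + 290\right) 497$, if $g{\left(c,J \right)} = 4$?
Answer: $146118$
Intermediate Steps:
$m{\left(D \right)} = D$
$\left(m{\left(g{\left(-2,7 \right)} \right)} + 290\right) 497 = \left(4 + 290\right) 497 = 294 \cdot 497 = 146118$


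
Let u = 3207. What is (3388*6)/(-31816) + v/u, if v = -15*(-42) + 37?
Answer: -5496328/12754239 ≈ -0.43094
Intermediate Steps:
v = 667 (v = 630 + 37 = 667)
(3388*6)/(-31816) + v/u = (3388*6)/(-31816) + 667/3207 = 20328*(-1/31816) + 667*(1/3207) = -2541/3977 + 667/3207 = -5496328/12754239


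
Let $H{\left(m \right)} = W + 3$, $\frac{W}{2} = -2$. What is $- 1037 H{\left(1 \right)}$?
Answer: $1037$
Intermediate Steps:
$W = -4$ ($W = 2 \left(-2\right) = -4$)
$H{\left(m \right)} = -1$ ($H{\left(m \right)} = -4 + 3 = -1$)
$- 1037 H{\left(1 \right)} = \left(-1037\right) \left(-1\right) = 1037$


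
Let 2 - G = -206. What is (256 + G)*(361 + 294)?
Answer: 303920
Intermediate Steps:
G = 208 (G = 2 - 1*(-206) = 2 + 206 = 208)
(256 + G)*(361 + 294) = (256 + 208)*(361 + 294) = 464*655 = 303920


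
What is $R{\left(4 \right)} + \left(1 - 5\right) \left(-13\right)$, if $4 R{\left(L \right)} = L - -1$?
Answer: $\frac{213}{4} \approx 53.25$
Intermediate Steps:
$R{\left(L \right)} = \frac{1}{4} + \frac{L}{4}$ ($R{\left(L \right)} = \frac{L - -1}{4} = \frac{L + 1}{4} = \frac{1 + L}{4} = \frac{1}{4} + \frac{L}{4}$)
$R{\left(4 \right)} + \left(1 - 5\right) \left(-13\right) = \left(\frac{1}{4} + \frac{1}{4} \cdot 4\right) + \left(1 - 5\right) \left(-13\right) = \left(\frac{1}{4} + 1\right) - -52 = \frac{5}{4} + 52 = \frac{213}{4}$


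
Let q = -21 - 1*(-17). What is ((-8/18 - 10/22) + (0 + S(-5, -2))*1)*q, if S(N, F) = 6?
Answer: -2020/99 ≈ -20.404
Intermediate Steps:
q = -4 (q = -21 + 17 = -4)
((-8/18 - 10/22) + (0 + S(-5, -2))*1)*q = ((-8/18 - 10/22) + (0 + 6)*1)*(-4) = ((-8*1/18 - 10*1/22) + 6*1)*(-4) = ((-4/9 - 5/11) + 6)*(-4) = (-89/99 + 6)*(-4) = (505/99)*(-4) = -2020/99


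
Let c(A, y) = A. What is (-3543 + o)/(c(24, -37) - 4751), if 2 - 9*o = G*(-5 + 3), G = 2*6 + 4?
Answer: 31853/42543 ≈ 0.74872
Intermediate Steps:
G = 16 (G = 12 + 4 = 16)
o = 34/9 (o = 2/9 - 16*(-5 + 3)/9 = 2/9 - 16*(-2)/9 = 2/9 - ⅑*(-32) = 2/9 + 32/9 = 34/9 ≈ 3.7778)
(-3543 + o)/(c(24, -37) - 4751) = (-3543 + 34/9)/(24 - 4751) = -31853/9/(-4727) = -31853/9*(-1/4727) = 31853/42543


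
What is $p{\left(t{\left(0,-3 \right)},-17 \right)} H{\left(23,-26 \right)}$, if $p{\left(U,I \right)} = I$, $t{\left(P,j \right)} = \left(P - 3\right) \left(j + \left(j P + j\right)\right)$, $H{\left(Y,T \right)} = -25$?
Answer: $425$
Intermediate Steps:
$t{\left(P,j \right)} = \left(-3 + P\right) \left(2 j + P j\right)$ ($t{\left(P,j \right)} = \left(-3 + P\right) \left(j + \left(P j + j\right)\right) = \left(-3 + P\right) \left(j + \left(j + P j\right)\right) = \left(-3 + P\right) \left(2 j + P j\right)$)
$p{\left(t{\left(0,-3 \right)},-17 \right)} H{\left(23,-26 \right)} = \left(-17\right) \left(-25\right) = 425$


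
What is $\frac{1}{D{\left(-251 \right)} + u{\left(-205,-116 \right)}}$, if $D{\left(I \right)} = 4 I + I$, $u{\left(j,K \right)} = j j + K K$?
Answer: $\frac{1}{54226} \approx 1.8441 \cdot 10^{-5}$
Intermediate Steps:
$u{\left(j,K \right)} = K^{2} + j^{2}$ ($u{\left(j,K \right)} = j^{2} + K^{2} = K^{2} + j^{2}$)
$D{\left(I \right)} = 5 I$
$\frac{1}{D{\left(-251 \right)} + u{\left(-205,-116 \right)}} = \frac{1}{5 \left(-251\right) + \left(\left(-116\right)^{2} + \left(-205\right)^{2}\right)} = \frac{1}{-1255 + \left(13456 + 42025\right)} = \frac{1}{-1255 + 55481} = \frac{1}{54226}$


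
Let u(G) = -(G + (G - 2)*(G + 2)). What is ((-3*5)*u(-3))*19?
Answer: 570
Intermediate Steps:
u(G) = -G - (-2 + G)*(2 + G) (u(G) = -(G + (-2 + G)*(2 + G)) = -G - (-2 + G)*(2 + G))
((-3*5)*u(-3))*19 = ((-3*5)*(4 - 1*(-3) - 1*(-3)²))*19 = -15*(4 + 3 - 1*9)*19 = -15*(4 + 3 - 9)*19 = -15*(-2)*19 = 30*19 = 570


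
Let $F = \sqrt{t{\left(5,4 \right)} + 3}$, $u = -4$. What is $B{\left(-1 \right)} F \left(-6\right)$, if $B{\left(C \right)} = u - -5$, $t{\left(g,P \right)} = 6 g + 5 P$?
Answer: $- 6 \sqrt{53} \approx -43.681$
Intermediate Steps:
$t{\left(g,P \right)} = 5 P + 6 g$
$B{\left(C \right)} = 1$ ($B{\left(C \right)} = -4 - -5 = -4 + 5 = 1$)
$F = \sqrt{53}$ ($F = \sqrt{\left(5 \cdot 4 + 6 \cdot 5\right) + 3} = \sqrt{\left(20 + 30\right) + 3} = \sqrt{50 + 3} = \sqrt{53} \approx 7.2801$)
$B{\left(-1 \right)} F \left(-6\right) = 1 \sqrt{53} \left(-6\right) = \sqrt{53} \left(-6\right) = - 6 \sqrt{53}$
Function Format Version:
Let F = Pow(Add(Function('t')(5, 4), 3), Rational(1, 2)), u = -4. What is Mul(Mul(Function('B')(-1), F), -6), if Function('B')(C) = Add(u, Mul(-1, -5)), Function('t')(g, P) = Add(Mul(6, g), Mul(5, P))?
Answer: Mul(-6, Pow(53, Rational(1, 2))) ≈ -43.681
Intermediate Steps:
Function('t')(g, P) = Add(Mul(5, P), Mul(6, g))
Function('B')(C) = 1 (Function('B')(C) = Add(-4, Mul(-1, -5)) = Add(-4, 5) = 1)
F = Pow(53, Rational(1, 2)) (F = Pow(Add(Add(Mul(5, 4), Mul(6, 5)), 3), Rational(1, 2)) = Pow(Add(Add(20, 30), 3), Rational(1, 2)) = Pow(Add(50, 3), Rational(1, 2)) = Pow(53, Rational(1, 2)) ≈ 7.2801)
Mul(Mul(Function('B')(-1), F), -6) = Mul(Mul(1, Pow(53, Rational(1, 2))), -6) = Mul(Pow(53, Rational(1, 2)), -6) = Mul(-6, Pow(53, Rational(1, 2)))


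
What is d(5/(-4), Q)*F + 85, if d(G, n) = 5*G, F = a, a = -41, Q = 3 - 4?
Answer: 1365/4 ≈ 341.25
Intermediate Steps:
Q = -1
F = -41
d(5/(-4), Q)*F + 85 = (5*(5/(-4)))*(-41) + 85 = (5*(5*(-¼)))*(-41) + 85 = (5*(-5/4))*(-41) + 85 = -25/4*(-41) + 85 = 1025/4 + 85 = 1365/4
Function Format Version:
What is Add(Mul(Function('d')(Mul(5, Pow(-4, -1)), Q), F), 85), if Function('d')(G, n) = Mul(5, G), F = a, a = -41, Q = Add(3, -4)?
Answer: Rational(1365, 4) ≈ 341.25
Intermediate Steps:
Q = -1
F = -41
Add(Mul(Function('d')(Mul(5, Pow(-4, -1)), Q), F), 85) = Add(Mul(Mul(5, Mul(5, Pow(-4, -1))), -41), 85) = Add(Mul(Mul(5, Mul(5, Rational(-1, 4))), -41), 85) = Add(Mul(Mul(5, Rational(-5, 4)), -41), 85) = Add(Mul(Rational(-25, 4), -41), 85) = Add(Rational(1025, 4), 85) = Rational(1365, 4)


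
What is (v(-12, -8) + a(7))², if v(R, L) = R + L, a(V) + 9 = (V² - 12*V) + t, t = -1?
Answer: 4225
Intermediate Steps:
a(V) = -10 + V² - 12*V (a(V) = -9 + ((V² - 12*V) - 1) = -9 + (-1 + V² - 12*V) = -10 + V² - 12*V)
v(R, L) = L + R
(v(-12, -8) + a(7))² = ((-8 - 12) + (-10 + 7² - 12*7))² = (-20 + (-10 + 49 - 84))² = (-20 - 45)² = (-65)² = 4225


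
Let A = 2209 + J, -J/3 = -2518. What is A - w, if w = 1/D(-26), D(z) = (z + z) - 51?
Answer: 1005590/103 ≈ 9763.0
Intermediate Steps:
J = 7554 (J = -3*(-2518) = 7554)
D(z) = -51 + 2*z (D(z) = 2*z - 51 = -51 + 2*z)
A = 9763 (A = 2209 + 7554 = 9763)
w = -1/103 (w = 1/(-51 + 2*(-26)) = 1/(-51 - 52) = 1/(-103) = -1/103 ≈ -0.0097087)
A - w = 9763 - 1*(-1/103) = 9763 + 1/103 = 1005590/103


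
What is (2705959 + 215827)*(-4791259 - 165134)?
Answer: -14481519677898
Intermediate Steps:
(2705959 + 215827)*(-4791259 - 165134) = 2921786*(-4956393) = -14481519677898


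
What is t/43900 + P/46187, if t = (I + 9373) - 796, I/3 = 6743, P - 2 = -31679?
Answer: -30078789/1013804650 ≈ -0.029669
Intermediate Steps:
P = -31677 (P = 2 - 31679 = -31677)
I = 20229 (I = 3*6743 = 20229)
t = 28806 (t = (20229 + 9373) - 796 = 29602 - 796 = 28806)
t/43900 + P/46187 = 28806/43900 - 31677/46187 = 28806*(1/43900) - 31677*1/46187 = 14403/21950 - 31677/46187 = -30078789/1013804650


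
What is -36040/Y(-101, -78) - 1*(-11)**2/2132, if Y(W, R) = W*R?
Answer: -2991943/645996 ≈ -4.6315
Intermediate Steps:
Y(W, R) = R*W
-36040/Y(-101, -78) - 1*(-11)**2/2132 = -36040/((-78*(-101))) - 1*(-11)**2/2132 = -36040/7878 - 1*121*(1/2132) = -36040*1/7878 - 121*1/2132 = -18020/3939 - 121/2132 = -2991943/645996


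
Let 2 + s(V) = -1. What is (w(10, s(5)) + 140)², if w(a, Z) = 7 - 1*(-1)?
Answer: 21904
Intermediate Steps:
s(V) = -3 (s(V) = -2 - 1 = -3)
w(a, Z) = 8 (w(a, Z) = 7 + 1 = 8)
(w(10, s(5)) + 140)² = (8 + 140)² = 148² = 21904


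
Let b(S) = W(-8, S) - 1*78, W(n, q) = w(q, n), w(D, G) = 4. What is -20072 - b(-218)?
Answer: -19998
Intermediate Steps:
W(n, q) = 4
b(S) = -74 (b(S) = 4 - 1*78 = 4 - 78 = -74)
-20072 - b(-218) = -20072 - 1*(-74) = -20072 + 74 = -19998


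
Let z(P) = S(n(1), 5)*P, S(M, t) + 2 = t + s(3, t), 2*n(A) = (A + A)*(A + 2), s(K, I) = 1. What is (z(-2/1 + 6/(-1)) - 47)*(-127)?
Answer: 10033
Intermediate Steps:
n(A) = A*(2 + A) (n(A) = ((A + A)*(A + 2))/2 = ((2*A)*(2 + A))/2 = (2*A*(2 + A))/2 = A*(2 + A))
S(M, t) = -1 + t (S(M, t) = -2 + (t + 1) = -2 + (1 + t) = -1 + t)
z(P) = 4*P (z(P) = (-1 + 5)*P = 4*P)
(z(-2/1 + 6/(-1)) - 47)*(-127) = (4*(-2/1 + 6/(-1)) - 47)*(-127) = (4*(-2*1 + 6*(-1)) - 47)*(-127) = (4*(-2 - 6) - 47)*(-127) = (4*(-8) - 47)*(-127) = (-32 - 47)*(-127) = -79*(-127) = 10033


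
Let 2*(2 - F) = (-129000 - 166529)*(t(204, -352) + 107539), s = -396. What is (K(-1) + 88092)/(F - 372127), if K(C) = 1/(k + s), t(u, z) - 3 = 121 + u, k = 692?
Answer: 26075233/4717808194164 ≈ 5.5270e-6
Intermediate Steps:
t(u, z) = 124 + u (t(u, z) = 3 + (121 + u) = 124 + u)
F = 31877826647/2 (F = 2 - (-129000 - 166529)*((124 + 204) + 107539)/2 = 2 - (-295529)*(328 + 107539)/2 = 2 - (-295529)*107867/2 = 2 - ½*(-31877826643) = 2 + 31877826643/2 = 31877826647/2 ≈ 1.5939e+10)
K(C) = 1/296 (K(C) = 1/(692 - 396) = 1/296)
(K(-1) + 88092)/(F - 372127) = (1/296 + 88092)/(31877826647/2 - 372127) = 26075233/(296*(31877082393/2)) = (26075233/296)*(2/31877082393) = 26075233/4717808194164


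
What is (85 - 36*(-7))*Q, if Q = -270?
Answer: -90990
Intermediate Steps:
(85 - 36*(-7))*Q = (85 - 36*(-7))*(-270) = (85 + 252)*(-270) = 337*(-270) = -90990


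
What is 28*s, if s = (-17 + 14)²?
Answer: 252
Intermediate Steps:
s = 9 (s = (-3)² = 9)
28*s = 28*9 = 252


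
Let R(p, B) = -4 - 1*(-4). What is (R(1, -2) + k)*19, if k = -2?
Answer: -38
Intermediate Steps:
R(p, B) = 0 (R(p, B) = -4 + 4 = 0)
(R(1, -2) + k)*19 = (0 - 2)*19 = -2*19 = -38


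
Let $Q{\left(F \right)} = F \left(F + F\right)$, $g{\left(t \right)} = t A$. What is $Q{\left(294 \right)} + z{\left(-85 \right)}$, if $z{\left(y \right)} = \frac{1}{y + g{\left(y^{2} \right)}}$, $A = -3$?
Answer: $\frac{3761694719}{21760} \approx 1.7287 \cdot 10^{5}$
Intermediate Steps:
$g{\left(t \right)} = - 3 t$ ($g{\left(t \right)} = t \left(-3\right) = - 3 t$)
$z{\left(y \right)} = \frac{1}{y - 3 y^{2}}$
$Q{\left(F \right)} = 2 F^{2}$ ($Q{\left(F \right)} = F 2 F = 2 F^{2}$)
$Q{\left(294 \right)} + z{\left(-85 \right)} = 2 \cdot 294^{2} - \frac{1}{\left(-85\right) \left(-1 + 3 \left(-85\right)\right)} = 2 \cdot 86436 - - \frac{1}{85 \left(-1 - 255\right)} = 172872 - - \frac{1}{85 \left(-256\right)} = 172872 - \left(- \frac{1}{85}\right) \left(- \frac{1}{256}\right) = 172872 - \frac{1}{21760} = \frac{3761694719}{21760}$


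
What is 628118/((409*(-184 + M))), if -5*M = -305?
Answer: -628118/50307 ≈ -12.486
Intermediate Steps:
M = 61 (M = -1/5*(-305) = 61)
628118/((409*(-184 + M))) = 628118/((409*(-184 + 61))) = 628118/((409*(-123))) = 628118/(-50307) = 628118*(-1/50307) = -628118/50307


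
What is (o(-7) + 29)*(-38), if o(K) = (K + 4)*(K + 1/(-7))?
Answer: -13414/7 ≈ -1916.3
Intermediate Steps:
o(K) = (4 + K)*(-⅐ + K) (o(K) = (4 + K)*(K - ⅐) = (4 + K)*(-⅐ + K))
(o(-7) + 29)*(-38) = ((-4/7 + (-7)² + (27/7)*(-7)) + 29)*(-38) = ((-4/7 + 49 - 27) + 29)*(-38) = (150/7 + 29)*(-38) = (353/7)*(-38) = -13414/7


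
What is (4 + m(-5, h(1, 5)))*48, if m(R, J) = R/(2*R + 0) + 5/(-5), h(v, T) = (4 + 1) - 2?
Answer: 168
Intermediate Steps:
h(v, T) = 3 (h(v, T) = 5 - 2 = 3)
m(R, J) = -½ (m(R, J) = R/((2*R)) + 5*(-⅕) = R*(1/(2*R)) - 1 = ½ - 1 = -½)
(4 + m(-5, h(1, 5)))*48 = (4 - ½)*48 = (7/2)*48 = 168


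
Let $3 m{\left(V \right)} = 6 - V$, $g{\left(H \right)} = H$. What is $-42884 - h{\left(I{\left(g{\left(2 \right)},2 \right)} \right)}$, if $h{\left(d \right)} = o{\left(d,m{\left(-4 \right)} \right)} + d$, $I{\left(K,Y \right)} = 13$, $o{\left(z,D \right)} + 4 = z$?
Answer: $-42906$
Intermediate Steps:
$m{\left(V \right)} = 2 - \frac{V}{3}$ ($m{\left(V \right)} = \frac{6 - V}{3} = 2 - \frac{V}{3}$)
$o{\left(z,D \right)} = -4 + z$
$h{\left(d \right)} = -4 + 2 d$ ($h{\left(d \right)} = \left(-4 + d\right) + d = -4 + 2 d$)
$-42884 - h{\left(I{\left(g{\left(2 \right)},2 \right)} \right)} = -42884 - \left(-4 + 2 \cdot 13\right) = -42884 - \left(-4 + 26\right) = -42884 - 22 = -42906$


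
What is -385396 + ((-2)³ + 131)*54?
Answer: -378754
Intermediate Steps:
-385396 + ((-2)³ + 131)*54 = -385396 + (-8 + 131)*54 = -385396 + 123*54 = -385396 + 6642 = -378754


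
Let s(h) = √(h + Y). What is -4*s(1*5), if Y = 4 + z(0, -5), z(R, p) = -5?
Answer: -8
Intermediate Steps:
Y = -1 (Y = 4 - 5 = -1)
s(h) = √(-1 + h) (s(h) = √(h - 1) = √(-1 + h))
-4*s(1*5) = -4*√(-1 + 1*5) = -4*√(-1 + 5) = -4*√4 = -4*2 = -8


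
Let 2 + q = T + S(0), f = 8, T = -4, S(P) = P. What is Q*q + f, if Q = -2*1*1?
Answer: 20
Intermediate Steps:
Q = -2 (Q = -2*1 = -2)
q = -6 (q = -2 + (-4 + 0) = -2 - 4 = -6)
Q*q + f = -2*(-6) + 8 = 12 + 8 = 20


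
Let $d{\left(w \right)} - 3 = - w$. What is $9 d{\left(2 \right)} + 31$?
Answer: $40$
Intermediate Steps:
$d{\left(w \right)} = 3 - w$
$9 d{\left(2 \right)} + 31 = 9 \left(3 - 2\right) + 31 = 9 \cdot 1 + 31 = 9 + 31 = 40$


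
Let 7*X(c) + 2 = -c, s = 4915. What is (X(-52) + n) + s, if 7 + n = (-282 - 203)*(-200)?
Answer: 713406/7 ≈ 1.0192e+5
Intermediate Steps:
X(c) = -2/7 - c/7 (X(c) = -2/7 + (-c)/7 = -2/7 - c/7)
n = 96993 (n = -7 + (-282 - 203)*(-200) = -7 - 485*(-200) = -7 + 97000 = 96993)
(X(-52) + n) + s = ((-2/7 - ⅐*(-52)) + 96993) + 4915 = ((-2/7 + 52/7) + 96993) + 4915 = (50/7 + 96993) + 4915 = 679001/7 + 4915 = 713406/7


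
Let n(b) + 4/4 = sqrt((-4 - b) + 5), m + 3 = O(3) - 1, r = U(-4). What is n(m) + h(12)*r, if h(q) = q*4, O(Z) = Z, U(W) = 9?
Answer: 431 + sqrt(2) ≈ 432.41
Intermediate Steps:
r = 9
h(q) = 4*q
m = -1 (m = -3 + (3 - 1) = -3 + 2 = -1)
n(b) = -1 + sqrt(1 - b) (n(b) = -1 + sqrt((-4 - b) + 5) = -1 + sqrt(1 - b))
n(m) + h(12)*r = (-1 + sqrt(1 - 1*(-1))) + (4*12)*9 = (-1 + sqrt(1 + 1)) + 48*9 = (-1 + sqrt(2)) + 432 = 431 + sqrt(2)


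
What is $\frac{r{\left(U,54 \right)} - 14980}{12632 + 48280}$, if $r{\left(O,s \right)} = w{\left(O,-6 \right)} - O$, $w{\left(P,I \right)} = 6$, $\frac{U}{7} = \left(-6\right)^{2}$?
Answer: $- \frac{7613}{30456} \approx -0.24997$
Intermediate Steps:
$U = 252$ ($U = 7 \left(-6\right)^{2} = 7 \cdot 36 = 252$)
$r{\left(O,s \right)} = 6 - O$
$\frac{r{\left(U,54 \right)} - 14980}{12632 + 48280} = \frac{\left(6 - 252\right) - 14980}{12632 + 48280} = \frac{\left(6 - 252\right) - 14980}{60912} = \left(-246 - 14980\right) \frac{1}{60912} = \left(-15226\right) \frac{1}{60912} = - \frac{7613}{30456}$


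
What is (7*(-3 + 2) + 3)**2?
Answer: 16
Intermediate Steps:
(7*(-3 + 2) + 3)**2 = (7*(-1) + 3)**2 = (-7 + 3)**2 = (-4)**2 = 16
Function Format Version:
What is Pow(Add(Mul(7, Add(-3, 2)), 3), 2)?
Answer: 16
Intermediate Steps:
Pow(Add(Mul(7, Add(-3, 2)), 3), 2) = Pow(Add(Mul(7, -1), 3), 2) = Pow(Add(-7, 3), 2) = Pow(-4, 2) = 16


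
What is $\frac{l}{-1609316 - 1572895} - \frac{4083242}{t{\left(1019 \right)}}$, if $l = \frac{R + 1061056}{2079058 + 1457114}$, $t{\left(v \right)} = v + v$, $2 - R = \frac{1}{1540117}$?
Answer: $- \frac{35382718115826223836268759}{17659981827347034961116} \approx -2003.6$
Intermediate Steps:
$R = \frac{3080233}{1540117}$ ($R = 2 - \frac{1}{1540117} = \frac{3080233}{1540117} \approx 2.0$)
$t{\left(v \right)} = 2 v$
$l = \frac{1634153463785}{5446118612124}$ ($l = \frac{\frac{3080233}{1540117} + 1061056}{2079058 + 1457114} = \frac{1634153463785}{1540117 \cdot 3536172} = \frac{1634153463785}{1540117} \cdot \frac{1}{3536172} = \frac{1634153463785}{5446118612124} \approx 0.30006$)
$\frac{l}{-1609316 - 1572895} - \frac{4083242}{t{\left(1019 \right)}} = \frac{1634153463785}{5446118612124 \left(-1609316 - 1572895\right)} - \frac{4083242}{2 \cdot 1019} = \frac{1634153463785}{5446118612124 \left(-3182211\right)} - \frac{4083242}{2038} = \frac{1634153463785}{5446118612124} \left(- \frac{1}{3182211}\right) - \frac{2041621}{1019} = - \frac{1634153463785}{17330698554805726164} - \frac{2041621}{1019} = - \frac{35382718115826223836268759}{17659981827347034961116}$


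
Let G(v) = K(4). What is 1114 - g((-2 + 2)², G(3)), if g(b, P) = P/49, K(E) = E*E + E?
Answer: 54566/49 ≈ 1113.6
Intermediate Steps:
K(E) = E + E² (K(E) = E² + E = E + E²)
G(v) = 20 (G(v) = 4*(1 + 4) = 4*5 = 20)
g(b, P) = P/49 (g(b, P) = P*(1/49) = P/49)
1114 - g((-2 + 2)², G(3)) = 1114 - 20/49 = 54566/49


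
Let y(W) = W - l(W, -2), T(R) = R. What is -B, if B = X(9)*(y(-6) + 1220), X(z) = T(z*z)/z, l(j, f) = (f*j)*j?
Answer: -11574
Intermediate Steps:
l(j, f) = f*j**2
y(W) = W + 2*W**2 (y(W) = W - (-2)*W**2 = W + 2*W**2)
X(z) = z (X(z) = (z*z)/z = z**2/z = z)
B = 11574 (B = 9*(-6*(1 + 2*(-6)) + 1220) = 9*(-6*(1 - 12) + 1220) = 9*(-6*(-11) + 1220) = 9*(66 + 1220) = 9*1286 = 11574)
-B = -1*11574 = -11574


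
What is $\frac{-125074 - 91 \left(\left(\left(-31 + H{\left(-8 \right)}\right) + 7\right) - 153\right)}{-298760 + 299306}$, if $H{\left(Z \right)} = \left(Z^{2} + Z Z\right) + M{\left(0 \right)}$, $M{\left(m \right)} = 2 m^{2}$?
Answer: $- \frac{40205}{182} \approx -220.91$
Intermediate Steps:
$H{\left(Z \right)} = 2 Z^{2}$ ($H{\left(Z \right)} = \left(Z^{2} + Z Z\right) + 2 \cdot 0^{2} = \left(Z^{2} + Z^{2}\right) + 2 \cdot 0 = 2 Z^{2} + 0 = 2 Z^{2}$)
$\frac{-125074 - 91 \left(\left(\left(-31 + H{\left(-8 \right)}\right) + 7\right) - 153\right)}{-298760 + 299306} = \frac{-125074 - 91 \left(\left(\left(-31 + 2 \left(-8\right)^{2}\right) + 7\right) - 153\right)}{-298760 + 299306} = \frac{-125074 - 91 \left(\left(\left(-31 + 2 \cdot 64\right) + 7\right) - 153\right)}{546} = \left(-125074 - 91 \left(\left(\left(-31 + 128\right) + 7\right) - 153\right)\right) \frac{1}{546} = \left(-125074 - 91 \left(\left(97 + 7\right) - 153\right)\right) \frac{1}{546} = \left(-125074 - 91 \left(104 - 153\right)\right) \frac{1}{546} = \left(-125074 - -4459\right) \frac{1}{546} = \left(-125074 + 4459\right) \frac{1}{546} = \left(-120615\right) \frac{1}{546} = - \frac{40205}{182}$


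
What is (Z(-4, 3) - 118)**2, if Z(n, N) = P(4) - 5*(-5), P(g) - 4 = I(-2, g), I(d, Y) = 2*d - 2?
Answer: 9025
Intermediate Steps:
I(d, Y) = -2 + 2*d
P(g) = -2 (P(g) = 4 + (-2 + 2*(-2)) = 4 + (-2 - 4) = 4 - 6 = -2)
Z(n, N) = 23 (Z(n, N) = -2 - 5*(-5) = -2 + 25 = 23)
(Z(-4, 3) - 118)**2 = (23 - 118)**2 = (-95)**2 = 9025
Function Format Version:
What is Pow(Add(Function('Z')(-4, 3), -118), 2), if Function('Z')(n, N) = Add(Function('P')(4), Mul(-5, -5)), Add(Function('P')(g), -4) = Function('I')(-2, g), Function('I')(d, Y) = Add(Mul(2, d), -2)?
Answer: 9025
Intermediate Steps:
Function('I')(d, Y) = Add(-2, Mul(2, d))
Function('P')(g) = -2 (Function('P')(g) = Add(4, Add(-2, Mul(2, -2))) = Add(4, Add(-2, -4)) = Add(4, -6) = -2)
Function('Z')(n, N) = 23 (Function('Z')(n, N) = Add(-2, Mul(-5, -5)) = Add(-2, 25) = 23)
Pow(Add(Function('Z')(-4, 3), -118), 2) = Pow(Add(23, -118), 2) = Pow(-95, 2) = 9025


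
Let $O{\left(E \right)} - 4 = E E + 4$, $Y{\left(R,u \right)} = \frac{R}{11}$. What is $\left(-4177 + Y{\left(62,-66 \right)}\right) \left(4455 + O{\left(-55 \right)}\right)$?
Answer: $- \frac{343586880}{11} \approx -3.1235 \cdot 10^{7}$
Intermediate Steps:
$Y{\left(R,u \right)} = \frac{R}{11}$ ($Y{\left(R,u \right)} = R \frac{1}{11} = \frac{R}{11}$)
$O{\left(E \right)} = 8 + E^{2}$ ($O{\left(E \right)} = 4 + \left(E E + 4\right) = 4 + \left(E^{2} + 4\right) = 4 + \left(4 + E^{2}\right) = 8 + E^{2}$)
$\left(-4177 + Y{\left(62,-66 \right)}\right) \left(4455 + O{\left(-55 \right)}\right) = \left(-4177 + \frac{1}{11} \cdot 62\right) \left(4455 + \left(8 + \left(-55\right)^{2}\right)\right) = \left(-4177 + \frac{62}{11}\right) \left(4455 + \left(8 + 3025\right)\right) = - \frac{45885 \left(4455 + 3033\right)}{11} = \left(- \frac{45885}{11}\right) 7488 = - \frac{343586880}{11}$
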